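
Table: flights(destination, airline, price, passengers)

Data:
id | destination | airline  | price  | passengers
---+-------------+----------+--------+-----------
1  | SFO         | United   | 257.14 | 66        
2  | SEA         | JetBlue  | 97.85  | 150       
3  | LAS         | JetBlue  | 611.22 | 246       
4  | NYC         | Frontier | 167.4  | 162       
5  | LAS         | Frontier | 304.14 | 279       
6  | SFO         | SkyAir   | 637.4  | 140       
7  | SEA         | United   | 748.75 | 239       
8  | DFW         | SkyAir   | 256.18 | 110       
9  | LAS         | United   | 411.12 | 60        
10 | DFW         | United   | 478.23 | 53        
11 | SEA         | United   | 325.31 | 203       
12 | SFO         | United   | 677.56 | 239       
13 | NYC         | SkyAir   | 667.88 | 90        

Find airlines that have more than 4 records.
SELECT airline, COUNT(*) as cnt
FROM flights
GROUP BY airline
HAVING COUNT(*) > 4

Result:
  United: 6

Note: HAVING filters groups after aggregation, WHERE filters rows before.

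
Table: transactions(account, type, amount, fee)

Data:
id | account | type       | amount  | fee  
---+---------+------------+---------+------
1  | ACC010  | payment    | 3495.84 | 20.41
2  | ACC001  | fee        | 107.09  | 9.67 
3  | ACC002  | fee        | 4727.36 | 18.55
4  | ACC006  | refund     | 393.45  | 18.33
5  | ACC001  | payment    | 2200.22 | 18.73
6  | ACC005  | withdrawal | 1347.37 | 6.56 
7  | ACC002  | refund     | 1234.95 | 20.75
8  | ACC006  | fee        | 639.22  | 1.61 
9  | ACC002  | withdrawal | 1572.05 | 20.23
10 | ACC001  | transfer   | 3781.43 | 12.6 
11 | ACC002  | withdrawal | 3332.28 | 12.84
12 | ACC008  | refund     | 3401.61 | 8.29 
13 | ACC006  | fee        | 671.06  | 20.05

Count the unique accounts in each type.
SELECT type, COUNT(DISTINCT account)
FROM transactions
GROUP BY type

Result:
  fee: 3 distinct
  payment: 2 distinct
  refund: 3 distinct
  transfer: 1 distinct
  withdrawal: 2 distinct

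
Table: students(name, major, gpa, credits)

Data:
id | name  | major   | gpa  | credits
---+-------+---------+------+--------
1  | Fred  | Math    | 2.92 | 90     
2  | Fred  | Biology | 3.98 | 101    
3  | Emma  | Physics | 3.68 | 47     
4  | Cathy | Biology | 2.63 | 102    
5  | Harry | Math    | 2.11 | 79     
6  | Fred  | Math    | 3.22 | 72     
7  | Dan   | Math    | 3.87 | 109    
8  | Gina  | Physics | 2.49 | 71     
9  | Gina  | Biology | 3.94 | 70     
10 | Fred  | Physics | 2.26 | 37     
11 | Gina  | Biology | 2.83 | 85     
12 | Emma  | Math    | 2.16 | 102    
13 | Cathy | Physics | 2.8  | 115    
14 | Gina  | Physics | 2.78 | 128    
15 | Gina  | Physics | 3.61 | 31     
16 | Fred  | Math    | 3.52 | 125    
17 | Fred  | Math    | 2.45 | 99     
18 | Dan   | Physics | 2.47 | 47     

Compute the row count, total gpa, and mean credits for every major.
SELECT major,
       COUNT(*) as cnt,
       SUM(gpa) as total_gpa,
       AVG(credits) as avg_credits
FROM students
GROUP BY major

Result:
  Biology: 4 records, 13.38 total gpa, 89.50 avg credits
  Math: 7 records, 20.25 total gpa, 96.57 avg credits
  Physics: 7 records, 20.09 total gpa, 68.00 avg credits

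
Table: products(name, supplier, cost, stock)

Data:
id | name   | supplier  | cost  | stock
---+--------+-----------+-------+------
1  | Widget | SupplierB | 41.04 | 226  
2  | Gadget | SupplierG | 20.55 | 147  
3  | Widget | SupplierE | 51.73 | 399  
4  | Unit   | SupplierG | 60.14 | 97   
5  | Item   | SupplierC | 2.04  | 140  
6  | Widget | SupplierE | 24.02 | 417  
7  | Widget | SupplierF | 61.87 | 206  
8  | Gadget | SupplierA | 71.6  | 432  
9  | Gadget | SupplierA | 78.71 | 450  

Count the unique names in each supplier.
SELECT supplier, COUNT(DISTINCT name)
FROM products
GROUP BY supplier

Result:
  SupplierA: 1 distinct
  SupplierB: 1 distinct
  SupplierC: 1 distinct
  SupplierE: 1 distinct
  SupplierF: 1 distinct
  SupplierG: 2 distinct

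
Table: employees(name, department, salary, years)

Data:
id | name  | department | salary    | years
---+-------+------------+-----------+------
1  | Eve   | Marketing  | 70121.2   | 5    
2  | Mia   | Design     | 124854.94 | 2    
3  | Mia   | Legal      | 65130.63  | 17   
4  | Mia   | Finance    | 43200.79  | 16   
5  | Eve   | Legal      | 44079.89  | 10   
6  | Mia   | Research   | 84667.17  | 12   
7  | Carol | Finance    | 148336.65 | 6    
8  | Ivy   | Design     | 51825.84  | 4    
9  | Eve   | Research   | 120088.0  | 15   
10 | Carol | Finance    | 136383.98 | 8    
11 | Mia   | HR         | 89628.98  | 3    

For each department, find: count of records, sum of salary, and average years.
SELECT department,
       COUNT(*) as cnt,
       SUM(salary) as total_salary,
       AVG(years) as avg_years
FROM employees
GROUP BY department

Result:
  Design: 2 records, 176680.78 total salary, 3.00 avg years
  Finance: 3 records, 327921.42 total salary, 10.00 avg years
  HR: 1 records, 89628.98 total salary, 3.00 avg years
  Legal: 2 records, 109210.52 total salary, 13.50 avg years
  Marketing: 1 records, 70121.20 total salary, 5.00 avg years
  Research: 2 records, 204755.17 total salary, 13.50 avg years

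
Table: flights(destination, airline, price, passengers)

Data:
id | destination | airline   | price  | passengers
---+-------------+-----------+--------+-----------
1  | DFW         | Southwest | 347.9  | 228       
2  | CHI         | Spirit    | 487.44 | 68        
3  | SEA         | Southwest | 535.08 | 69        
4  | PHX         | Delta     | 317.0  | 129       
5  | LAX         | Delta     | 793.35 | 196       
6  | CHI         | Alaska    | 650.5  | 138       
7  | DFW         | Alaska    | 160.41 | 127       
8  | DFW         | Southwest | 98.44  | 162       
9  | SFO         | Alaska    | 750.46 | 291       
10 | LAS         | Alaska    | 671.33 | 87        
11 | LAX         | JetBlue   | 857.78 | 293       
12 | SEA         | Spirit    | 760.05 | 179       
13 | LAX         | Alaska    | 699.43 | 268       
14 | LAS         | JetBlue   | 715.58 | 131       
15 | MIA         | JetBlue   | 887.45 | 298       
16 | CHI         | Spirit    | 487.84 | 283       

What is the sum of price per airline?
SELECT airline, SUM(price) as result
FROM flights
GROUP BY airline

Result:
  Alaska: 2932.13
  Delta: 1110.35
  JetBlue: 2460.81
  Southwest: 981.42
  Spirit: 1735.33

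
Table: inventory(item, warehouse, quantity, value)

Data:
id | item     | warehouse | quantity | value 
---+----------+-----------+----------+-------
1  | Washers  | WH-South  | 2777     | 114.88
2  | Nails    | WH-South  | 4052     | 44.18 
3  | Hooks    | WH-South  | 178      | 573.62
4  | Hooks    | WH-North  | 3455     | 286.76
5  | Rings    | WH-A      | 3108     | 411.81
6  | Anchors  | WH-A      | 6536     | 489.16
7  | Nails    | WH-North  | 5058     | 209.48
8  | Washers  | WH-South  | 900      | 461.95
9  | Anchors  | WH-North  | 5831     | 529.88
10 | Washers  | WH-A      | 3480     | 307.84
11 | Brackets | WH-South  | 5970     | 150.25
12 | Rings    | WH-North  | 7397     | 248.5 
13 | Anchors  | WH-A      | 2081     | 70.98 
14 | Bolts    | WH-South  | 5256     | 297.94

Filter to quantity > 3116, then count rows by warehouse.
SELECT warehouse, COUNT(*)
FROM inventory
WHERE quantity > 3116
GROUP BY warehouse

Note: WHERE filters rows before grouping.

Result:
  WH-A: 2
  WH-North: 4
  WH-South: 3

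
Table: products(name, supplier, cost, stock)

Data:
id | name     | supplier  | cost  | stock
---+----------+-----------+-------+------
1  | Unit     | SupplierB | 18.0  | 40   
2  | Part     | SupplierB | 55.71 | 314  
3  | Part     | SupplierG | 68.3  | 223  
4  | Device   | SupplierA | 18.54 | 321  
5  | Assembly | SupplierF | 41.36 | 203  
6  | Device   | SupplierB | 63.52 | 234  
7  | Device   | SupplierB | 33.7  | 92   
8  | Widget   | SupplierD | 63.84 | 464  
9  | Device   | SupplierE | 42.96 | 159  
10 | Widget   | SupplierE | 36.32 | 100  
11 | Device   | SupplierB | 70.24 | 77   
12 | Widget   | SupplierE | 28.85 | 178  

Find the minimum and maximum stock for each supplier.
SELECT supplier, MIN(stock), MAX(stock)
FROM products
GROUP BY supplier

Result:
  SupplierA: min=321, max=321
  SupplierB: min=40, max=314
  SupplierD: min=464, max=464
  SupplierE: min=100, max=178
  SupplierF: min=203, max=203
  SupplierG: min=223, max=223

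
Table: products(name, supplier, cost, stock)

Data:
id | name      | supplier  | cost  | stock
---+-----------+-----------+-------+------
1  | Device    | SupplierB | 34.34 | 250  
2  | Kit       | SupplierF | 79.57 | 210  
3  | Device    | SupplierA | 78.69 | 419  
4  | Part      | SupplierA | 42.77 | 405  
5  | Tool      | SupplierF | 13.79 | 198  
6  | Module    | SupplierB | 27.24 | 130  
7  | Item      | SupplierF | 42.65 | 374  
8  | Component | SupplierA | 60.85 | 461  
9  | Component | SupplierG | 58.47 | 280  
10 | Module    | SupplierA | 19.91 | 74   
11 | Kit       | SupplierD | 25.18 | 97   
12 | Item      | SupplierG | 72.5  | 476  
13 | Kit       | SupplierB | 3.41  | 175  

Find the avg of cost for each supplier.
SELECT supplier, AVG(cost) as result
FROM products
GROUP BY supplier

Result:
  SupplierA: 50.56
  SupplierB: 21.66
  SupplierD: 25.18
  SupplierF: 45.34
  SupplierG: 65.49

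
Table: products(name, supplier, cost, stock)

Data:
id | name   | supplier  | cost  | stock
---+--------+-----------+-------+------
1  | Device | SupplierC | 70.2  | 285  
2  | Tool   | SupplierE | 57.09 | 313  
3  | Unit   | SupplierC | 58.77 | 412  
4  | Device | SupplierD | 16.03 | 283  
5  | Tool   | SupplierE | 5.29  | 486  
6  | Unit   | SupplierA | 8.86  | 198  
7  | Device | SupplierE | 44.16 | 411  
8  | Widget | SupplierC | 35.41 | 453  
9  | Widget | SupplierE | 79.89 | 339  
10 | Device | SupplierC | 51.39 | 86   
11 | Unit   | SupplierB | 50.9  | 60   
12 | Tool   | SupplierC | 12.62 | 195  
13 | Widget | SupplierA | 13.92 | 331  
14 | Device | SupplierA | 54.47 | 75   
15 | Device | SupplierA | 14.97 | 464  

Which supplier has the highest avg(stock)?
SELECT supplier, AVG(stock) as val
FROM products
GROUP BY supplier
ORDER BY val DESC
LIMIT 1

Result: SupplierE with avg(stock) = 387.25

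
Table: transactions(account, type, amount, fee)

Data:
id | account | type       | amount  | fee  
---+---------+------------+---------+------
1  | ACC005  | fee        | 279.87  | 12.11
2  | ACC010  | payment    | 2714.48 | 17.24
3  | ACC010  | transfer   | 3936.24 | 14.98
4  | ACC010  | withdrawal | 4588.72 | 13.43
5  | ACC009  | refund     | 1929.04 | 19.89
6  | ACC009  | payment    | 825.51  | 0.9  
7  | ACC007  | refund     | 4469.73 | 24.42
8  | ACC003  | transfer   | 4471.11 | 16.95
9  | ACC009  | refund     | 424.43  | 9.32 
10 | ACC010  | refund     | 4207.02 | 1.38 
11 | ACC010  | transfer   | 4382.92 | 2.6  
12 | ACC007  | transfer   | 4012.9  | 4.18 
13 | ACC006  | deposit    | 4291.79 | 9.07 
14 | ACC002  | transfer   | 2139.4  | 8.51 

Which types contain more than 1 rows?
SELECT type, COUNT(*) as cnt
FROM transactions
GROUP BY type
HAVING COUNT(*) > 1

Result:
  payment: 2
  refund: 4
  transfer: 5

Note: HAVING filters groups after aggregation, WHERE filters rows before.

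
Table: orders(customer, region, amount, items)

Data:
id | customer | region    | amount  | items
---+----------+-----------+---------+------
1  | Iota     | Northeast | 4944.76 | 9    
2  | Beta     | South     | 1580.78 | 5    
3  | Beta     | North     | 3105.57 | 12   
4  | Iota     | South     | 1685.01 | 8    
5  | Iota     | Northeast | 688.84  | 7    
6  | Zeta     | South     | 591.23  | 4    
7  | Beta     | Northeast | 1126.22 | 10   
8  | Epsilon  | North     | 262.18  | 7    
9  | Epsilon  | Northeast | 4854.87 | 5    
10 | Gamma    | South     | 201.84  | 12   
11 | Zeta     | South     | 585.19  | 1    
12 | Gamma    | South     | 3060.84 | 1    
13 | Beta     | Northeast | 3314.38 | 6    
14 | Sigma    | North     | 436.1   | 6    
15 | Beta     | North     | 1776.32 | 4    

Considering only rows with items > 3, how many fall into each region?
SELECT region, COUNT(*)
FROM orders
WHERE items > 3
GROUP BY region

Note: WHERE filters rows before grouping.

Result:
  North: 4
  Northeast: 5
  South: 4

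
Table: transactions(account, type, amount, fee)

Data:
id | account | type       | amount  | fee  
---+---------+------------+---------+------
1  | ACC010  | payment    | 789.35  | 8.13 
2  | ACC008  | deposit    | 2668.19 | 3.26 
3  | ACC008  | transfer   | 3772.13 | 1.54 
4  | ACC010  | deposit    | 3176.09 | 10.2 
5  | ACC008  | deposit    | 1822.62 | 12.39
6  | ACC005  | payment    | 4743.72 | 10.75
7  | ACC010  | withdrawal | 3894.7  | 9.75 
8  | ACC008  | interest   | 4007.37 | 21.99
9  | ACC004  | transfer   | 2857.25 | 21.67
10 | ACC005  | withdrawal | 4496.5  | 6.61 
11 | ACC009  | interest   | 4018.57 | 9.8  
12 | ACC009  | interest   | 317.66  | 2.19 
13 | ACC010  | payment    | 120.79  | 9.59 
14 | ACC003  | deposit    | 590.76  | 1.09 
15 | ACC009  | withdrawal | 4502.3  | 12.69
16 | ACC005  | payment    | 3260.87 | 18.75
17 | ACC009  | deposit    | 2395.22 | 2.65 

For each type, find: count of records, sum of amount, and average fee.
SELECT type,
       COUNT(*) as cnt,
       SUM(amount) as total_amount,
       AVG(fee) as avg_fee
FROM transactions
GROUP BY type

Result:
  deposit: 5 records, 10652.88 total amount, 5.92 avg fee
  interest: 3 records, 8343.60 total amount, 11.33 avg fee
  payment: 4 records, 8914.73 total amount, 11.81 avg fee
  transfer: 2 records, 6629.38 total amount, 11.61 avg fee
  withdrawal: 3 records, 12893.50 total amount, 9.68 avg fee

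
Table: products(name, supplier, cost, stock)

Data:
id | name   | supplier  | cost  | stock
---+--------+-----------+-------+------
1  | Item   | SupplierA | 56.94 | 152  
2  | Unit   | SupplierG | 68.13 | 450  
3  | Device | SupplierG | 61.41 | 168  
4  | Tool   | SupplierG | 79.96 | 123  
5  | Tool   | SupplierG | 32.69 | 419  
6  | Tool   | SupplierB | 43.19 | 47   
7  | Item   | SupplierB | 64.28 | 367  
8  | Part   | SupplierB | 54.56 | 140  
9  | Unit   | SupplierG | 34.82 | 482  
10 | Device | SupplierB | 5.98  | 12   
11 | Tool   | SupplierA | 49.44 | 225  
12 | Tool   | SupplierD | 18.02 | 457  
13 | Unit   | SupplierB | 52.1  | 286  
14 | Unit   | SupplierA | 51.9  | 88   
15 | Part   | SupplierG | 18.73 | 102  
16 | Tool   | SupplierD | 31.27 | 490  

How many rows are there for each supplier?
SELECT supplier, COUNT(*) as count
FROM products
GROUP BY supplier

Result:
  SupplierA: 3
  SupplierB: 5
  SupplierD: 2
  SupplierG: 6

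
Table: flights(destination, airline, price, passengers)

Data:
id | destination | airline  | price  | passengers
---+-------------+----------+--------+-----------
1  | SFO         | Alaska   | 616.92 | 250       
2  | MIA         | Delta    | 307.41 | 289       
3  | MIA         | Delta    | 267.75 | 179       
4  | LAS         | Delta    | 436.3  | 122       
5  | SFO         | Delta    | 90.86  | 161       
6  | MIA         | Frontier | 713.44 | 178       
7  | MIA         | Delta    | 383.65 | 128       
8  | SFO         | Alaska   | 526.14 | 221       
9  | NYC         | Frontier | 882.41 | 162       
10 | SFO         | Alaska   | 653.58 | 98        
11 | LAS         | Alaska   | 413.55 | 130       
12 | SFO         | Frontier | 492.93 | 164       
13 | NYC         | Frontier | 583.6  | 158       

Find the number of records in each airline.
SELECT airline, COUNT(*) as count
FROM flights
GROUP BY airline

Result:
  Alaska: 4
  Delta: 5
  Frontier: 4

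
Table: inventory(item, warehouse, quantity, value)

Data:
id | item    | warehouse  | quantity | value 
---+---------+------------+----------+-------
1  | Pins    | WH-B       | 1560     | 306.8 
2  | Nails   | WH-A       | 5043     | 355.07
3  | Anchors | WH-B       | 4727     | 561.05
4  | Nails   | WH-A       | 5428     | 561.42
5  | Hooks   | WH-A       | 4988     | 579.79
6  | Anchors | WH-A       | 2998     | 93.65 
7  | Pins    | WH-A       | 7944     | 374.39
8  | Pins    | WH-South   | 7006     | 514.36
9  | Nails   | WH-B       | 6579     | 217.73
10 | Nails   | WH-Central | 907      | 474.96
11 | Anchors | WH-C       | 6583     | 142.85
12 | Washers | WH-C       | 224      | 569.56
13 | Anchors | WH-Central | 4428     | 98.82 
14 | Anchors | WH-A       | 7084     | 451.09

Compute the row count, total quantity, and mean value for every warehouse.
SELECT warehouse,
       COUNT(*) as cnt,
       SUM(quantity) as total_quantity,
       AVG(value) as avg_value
FROM inventory
GROUP BY warehouse

Result:
  WH-A: 6 records, 33485 total quantity, 402.57 avg value
  WH-B: 3 records, 12866 total quantity, 361.86 avg value
  WH-C: 2 records, 6807 total quantity, 356.21 avg value
  WH-Central: 2 records, 5335 total quantity, 286.89 avg value
  WH-South: 1 records, 7006 total quantity, 514.36 avg value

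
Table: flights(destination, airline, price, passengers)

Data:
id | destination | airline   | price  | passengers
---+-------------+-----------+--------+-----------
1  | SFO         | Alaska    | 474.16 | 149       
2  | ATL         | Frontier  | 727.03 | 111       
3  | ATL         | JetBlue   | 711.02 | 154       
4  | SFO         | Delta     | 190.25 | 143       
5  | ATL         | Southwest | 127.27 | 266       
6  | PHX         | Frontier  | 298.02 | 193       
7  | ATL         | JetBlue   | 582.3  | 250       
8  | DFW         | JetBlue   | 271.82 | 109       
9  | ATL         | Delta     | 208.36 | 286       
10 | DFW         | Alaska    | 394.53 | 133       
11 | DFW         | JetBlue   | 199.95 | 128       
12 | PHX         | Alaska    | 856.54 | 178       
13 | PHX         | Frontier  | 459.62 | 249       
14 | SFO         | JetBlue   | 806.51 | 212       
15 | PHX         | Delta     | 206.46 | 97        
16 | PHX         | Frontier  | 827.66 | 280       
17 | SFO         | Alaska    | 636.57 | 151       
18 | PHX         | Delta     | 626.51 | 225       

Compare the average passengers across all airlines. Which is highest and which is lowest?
SELECT airline, AVG(passengers)
FROM flights
GROUP BY airline
ORDER BY AVG(passengers)

All groups:
  Alaska: 152.75
  JetBlue: 170.60
  Delta: 187.75
  Frontier: 208.25
  Southwest: 266.00

Highest: Southwest (266.00)
Lowest: Alaska (152.75)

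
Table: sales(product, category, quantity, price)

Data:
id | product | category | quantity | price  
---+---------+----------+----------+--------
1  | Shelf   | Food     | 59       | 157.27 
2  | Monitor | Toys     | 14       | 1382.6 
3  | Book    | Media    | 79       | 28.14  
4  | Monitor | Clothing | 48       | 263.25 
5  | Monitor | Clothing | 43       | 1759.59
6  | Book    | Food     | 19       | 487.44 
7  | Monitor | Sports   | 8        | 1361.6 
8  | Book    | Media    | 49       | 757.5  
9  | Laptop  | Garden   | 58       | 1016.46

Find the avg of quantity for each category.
SELECT category, AVG(quantity) as result
FROM sales
GROUP BY category

Result:
  Clothing: 45.50
  Food: 39.00
  Garden: 58.00
  Media: 64.00
  Sports: 8.00
  Toys: 14.00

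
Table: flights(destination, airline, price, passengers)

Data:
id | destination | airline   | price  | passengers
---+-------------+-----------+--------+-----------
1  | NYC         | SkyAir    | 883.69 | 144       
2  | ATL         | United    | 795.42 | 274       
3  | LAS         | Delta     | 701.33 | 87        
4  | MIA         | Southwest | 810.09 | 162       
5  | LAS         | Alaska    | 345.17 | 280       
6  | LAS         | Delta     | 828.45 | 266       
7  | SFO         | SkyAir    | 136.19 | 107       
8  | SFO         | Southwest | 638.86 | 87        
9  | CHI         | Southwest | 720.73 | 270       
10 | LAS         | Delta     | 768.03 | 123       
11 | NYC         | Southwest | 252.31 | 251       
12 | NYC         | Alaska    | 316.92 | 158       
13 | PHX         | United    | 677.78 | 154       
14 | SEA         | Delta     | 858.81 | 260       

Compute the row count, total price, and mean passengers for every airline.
SELECT airline,
       COUNT(*) as cnt,
       SUM(price) as total_price,
       AVG(passengers) as avg_passengers
FROM flights
GROUP BY airline

Result:
  Alaska: 2 records, 662.09 total price, 219.00 avg passengers
  Delta: 4 records, 3156.62 total price, 184.00 avg passengers
  SkyAir: 2 records, 1019.88 total price, 125.50 avg passengers
  Southwest: 4 records, 2421.99 total price, 192.50 avg passengers
  United: 2 records, 1473.20 total price, 214.00 avg passengers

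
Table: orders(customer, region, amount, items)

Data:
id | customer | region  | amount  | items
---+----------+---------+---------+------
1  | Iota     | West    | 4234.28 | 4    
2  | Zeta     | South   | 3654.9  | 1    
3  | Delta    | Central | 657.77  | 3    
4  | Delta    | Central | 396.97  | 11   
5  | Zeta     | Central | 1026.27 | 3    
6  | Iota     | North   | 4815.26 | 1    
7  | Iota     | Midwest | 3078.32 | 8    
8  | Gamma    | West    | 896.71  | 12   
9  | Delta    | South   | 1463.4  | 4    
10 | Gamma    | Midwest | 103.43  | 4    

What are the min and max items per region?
SELECT region, MIN(items), MAX(items)
FROM orders
GROUP BY region

Result:
  Central: min=3, max=11
  Midwest: min=4, max=8
  North: min=1, max=1
  South: min=1, max=4
  West: min=4, max=12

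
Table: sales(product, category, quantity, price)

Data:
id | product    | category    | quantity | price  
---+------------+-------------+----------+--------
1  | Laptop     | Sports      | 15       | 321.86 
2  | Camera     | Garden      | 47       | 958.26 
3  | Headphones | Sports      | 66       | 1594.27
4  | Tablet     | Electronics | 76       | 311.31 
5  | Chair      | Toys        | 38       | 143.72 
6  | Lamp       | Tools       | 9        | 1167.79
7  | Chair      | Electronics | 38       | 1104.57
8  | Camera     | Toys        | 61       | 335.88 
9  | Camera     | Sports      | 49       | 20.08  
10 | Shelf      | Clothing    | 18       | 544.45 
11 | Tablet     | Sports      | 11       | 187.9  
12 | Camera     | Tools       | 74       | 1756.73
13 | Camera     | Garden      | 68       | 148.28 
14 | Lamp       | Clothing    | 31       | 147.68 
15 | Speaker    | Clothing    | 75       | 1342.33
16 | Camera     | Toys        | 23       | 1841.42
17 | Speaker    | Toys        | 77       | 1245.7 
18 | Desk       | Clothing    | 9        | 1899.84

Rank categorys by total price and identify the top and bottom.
SELECT category, SUM(price)
FROM sales
GROUP BY category
ORDER BY SUM(price)

All groups:
  Garden: 1106.54
  Electronics: 1415.88
  Sports: 2124.11
  Tools: 2924.52
  Toys: 3566.72
  Clothing: 3934.30

Highest: Clothing (3934.30)
Lowest: Garden (1106.54)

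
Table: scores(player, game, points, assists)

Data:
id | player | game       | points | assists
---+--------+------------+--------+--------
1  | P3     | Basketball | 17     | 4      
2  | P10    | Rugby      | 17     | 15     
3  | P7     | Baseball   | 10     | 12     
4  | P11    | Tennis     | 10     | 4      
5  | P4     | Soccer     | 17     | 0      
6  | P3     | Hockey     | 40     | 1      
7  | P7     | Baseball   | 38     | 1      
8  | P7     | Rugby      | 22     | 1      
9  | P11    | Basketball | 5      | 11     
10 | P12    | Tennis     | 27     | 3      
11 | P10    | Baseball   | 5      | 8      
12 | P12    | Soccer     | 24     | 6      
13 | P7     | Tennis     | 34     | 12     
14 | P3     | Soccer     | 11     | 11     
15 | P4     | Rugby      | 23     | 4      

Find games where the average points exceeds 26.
SELECT game, AVG(points)
FROM scores
GROUP BY game
HAVING AVG(points) > 26

Result:
  Hockey: avg=40.00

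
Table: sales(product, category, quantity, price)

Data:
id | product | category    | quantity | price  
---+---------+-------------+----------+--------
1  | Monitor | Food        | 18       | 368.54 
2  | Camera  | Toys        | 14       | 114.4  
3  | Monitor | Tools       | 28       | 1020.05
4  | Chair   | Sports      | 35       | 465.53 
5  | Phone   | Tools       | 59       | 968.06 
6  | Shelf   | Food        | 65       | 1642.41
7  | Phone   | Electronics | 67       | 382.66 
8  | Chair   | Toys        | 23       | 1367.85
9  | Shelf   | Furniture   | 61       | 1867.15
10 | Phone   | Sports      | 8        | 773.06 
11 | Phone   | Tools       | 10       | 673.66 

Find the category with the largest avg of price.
SELECT category, AVG(price) as val
FROM sales
GROUP BY category
ORDER BY val DESC
LIMIT 1

Result: Furniture with avg(price) = 1867.15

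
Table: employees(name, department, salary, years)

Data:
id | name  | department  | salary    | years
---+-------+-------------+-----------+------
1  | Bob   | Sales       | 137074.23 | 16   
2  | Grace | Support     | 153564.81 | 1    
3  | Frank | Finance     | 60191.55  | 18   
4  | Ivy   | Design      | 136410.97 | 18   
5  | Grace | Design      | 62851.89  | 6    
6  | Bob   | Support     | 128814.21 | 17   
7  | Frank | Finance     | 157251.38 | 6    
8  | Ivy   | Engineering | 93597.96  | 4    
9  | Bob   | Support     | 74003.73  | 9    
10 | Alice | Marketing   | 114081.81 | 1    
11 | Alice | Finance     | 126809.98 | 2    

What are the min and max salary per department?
SELECT department, MIN(salary), MAX(salary)
FROM employees
GROUP BY department

Result:
  Design: min=62851.89, max=136410.97
  Engineering: min=93597.96, max=93597.96
  Finance: min=60191.55, max=157251.38
  Marketing: min=114081.81, max=114081.81
  Sales: min=137074.23, max=137074.23
  Support: min=74003.73, max=153564.81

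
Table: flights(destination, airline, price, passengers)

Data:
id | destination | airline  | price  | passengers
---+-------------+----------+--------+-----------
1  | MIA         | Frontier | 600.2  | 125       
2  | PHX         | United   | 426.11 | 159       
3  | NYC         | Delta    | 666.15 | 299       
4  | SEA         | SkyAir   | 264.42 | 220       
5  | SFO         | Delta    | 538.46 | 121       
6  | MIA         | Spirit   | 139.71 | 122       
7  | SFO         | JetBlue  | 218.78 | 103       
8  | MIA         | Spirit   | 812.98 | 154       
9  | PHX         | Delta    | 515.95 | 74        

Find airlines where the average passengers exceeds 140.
SELECT airline, AVG(passengers)
FROM flights
GROUP BY airline
HAVING AVG(passengers) > 140

Result:
  Delta: avg=164.67
  SkyAir: avg=220.00
  United: avg=159.00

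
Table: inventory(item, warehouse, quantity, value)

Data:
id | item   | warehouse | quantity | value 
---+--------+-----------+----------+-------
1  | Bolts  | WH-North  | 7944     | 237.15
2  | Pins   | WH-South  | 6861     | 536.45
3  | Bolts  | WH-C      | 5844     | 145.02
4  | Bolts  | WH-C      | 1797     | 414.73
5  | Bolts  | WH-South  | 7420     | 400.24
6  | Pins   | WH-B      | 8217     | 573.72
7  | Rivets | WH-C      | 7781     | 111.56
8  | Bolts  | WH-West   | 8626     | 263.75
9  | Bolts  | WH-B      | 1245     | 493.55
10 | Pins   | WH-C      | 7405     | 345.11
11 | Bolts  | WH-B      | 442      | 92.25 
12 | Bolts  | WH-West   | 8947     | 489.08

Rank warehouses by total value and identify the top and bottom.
SELECT warehouse, SUM(value)
FROM inventory
GROUP BY warehouse
ORDER BY SUM(value)

All groups:
  WH-North: 237.15
  WH-West: 752.83
  WH-South: 936.69
  WH-C: 1016.42
  WH-B: 1159.52

Highest: WH-B (1159.52)
Lowest: WH-North (237.15)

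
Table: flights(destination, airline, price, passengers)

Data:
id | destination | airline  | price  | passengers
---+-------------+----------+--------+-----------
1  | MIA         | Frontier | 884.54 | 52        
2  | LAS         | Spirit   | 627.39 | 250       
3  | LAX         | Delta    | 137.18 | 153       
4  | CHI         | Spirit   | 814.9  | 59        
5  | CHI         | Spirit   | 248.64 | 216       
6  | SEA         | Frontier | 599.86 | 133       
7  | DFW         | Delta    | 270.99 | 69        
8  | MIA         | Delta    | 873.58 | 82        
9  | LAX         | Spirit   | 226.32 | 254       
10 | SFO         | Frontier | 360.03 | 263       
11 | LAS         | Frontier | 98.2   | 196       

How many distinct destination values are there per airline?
SELECT airline, COUNT(DISTINCT destination)
FROM flights
GROUP BY airline

Result:
  Delta: 3 distinct
  Frontier: 4 distinct
  Spirit: 3 distinct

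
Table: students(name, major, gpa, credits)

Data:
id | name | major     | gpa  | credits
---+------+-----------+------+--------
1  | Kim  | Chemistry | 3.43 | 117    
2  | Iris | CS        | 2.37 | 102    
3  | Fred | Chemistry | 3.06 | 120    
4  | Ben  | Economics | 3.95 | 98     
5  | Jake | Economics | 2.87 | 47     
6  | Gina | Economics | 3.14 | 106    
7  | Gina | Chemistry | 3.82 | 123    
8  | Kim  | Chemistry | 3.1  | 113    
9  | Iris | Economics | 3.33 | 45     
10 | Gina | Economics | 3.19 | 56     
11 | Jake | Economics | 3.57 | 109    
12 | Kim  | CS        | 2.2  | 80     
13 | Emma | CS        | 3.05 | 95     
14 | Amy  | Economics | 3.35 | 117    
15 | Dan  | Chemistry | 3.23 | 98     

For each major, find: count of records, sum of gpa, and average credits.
SELECT major,
       COUNT(*) as cnt,
       SUM(gpa) as total_gpa,
       AVG(credits) as avg_credits
FROM students
GROUP BY major

Result:
  CS: 3 records, 7.62 total gpa, 92.33 avg credits
  Chemistry: 5 records, 16.64 total gpa, 114.20 avg credits
  Economics: 7 records, 23.40 total gpa, 82.57 avg credits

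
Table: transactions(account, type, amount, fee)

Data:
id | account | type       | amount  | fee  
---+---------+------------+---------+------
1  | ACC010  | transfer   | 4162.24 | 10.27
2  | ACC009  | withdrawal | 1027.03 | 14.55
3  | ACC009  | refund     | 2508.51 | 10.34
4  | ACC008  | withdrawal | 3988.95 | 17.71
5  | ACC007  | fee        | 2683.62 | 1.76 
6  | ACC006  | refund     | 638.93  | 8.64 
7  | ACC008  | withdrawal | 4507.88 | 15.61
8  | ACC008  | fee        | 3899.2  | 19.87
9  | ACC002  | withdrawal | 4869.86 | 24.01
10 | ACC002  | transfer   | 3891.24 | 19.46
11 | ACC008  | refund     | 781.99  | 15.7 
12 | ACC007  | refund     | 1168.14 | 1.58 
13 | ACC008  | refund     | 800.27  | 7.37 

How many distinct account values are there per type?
SELECT type, COUNT(DISTINCT account)
FROM transactions
GROUP BY type

Result:
  fee: 2 distinct
  refund: 4 distinct
  transfer: 2 distinct
  withdrawal: 3 distinct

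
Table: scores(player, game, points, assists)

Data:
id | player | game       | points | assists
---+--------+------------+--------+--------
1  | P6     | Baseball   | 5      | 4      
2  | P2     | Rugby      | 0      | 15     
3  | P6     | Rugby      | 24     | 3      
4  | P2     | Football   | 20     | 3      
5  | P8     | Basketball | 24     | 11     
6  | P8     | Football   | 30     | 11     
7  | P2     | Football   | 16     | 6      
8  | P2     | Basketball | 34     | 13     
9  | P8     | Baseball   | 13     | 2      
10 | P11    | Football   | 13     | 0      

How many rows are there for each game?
SELECT game, COUNT(*) as count
FROM scores
GROUP BY game

Result:
  Baseball: 2
  Basketball: 2
  Football: 4
  Rugby: 2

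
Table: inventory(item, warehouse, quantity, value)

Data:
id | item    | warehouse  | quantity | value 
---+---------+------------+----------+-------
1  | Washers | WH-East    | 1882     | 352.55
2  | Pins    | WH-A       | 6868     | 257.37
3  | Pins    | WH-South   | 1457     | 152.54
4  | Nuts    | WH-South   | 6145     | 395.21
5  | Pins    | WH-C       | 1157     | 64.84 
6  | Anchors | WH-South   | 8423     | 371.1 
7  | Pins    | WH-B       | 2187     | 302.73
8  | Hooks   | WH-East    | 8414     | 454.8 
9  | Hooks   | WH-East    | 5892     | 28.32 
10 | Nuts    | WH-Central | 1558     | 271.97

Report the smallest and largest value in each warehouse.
SELECT warehouse, MIN(value), MAX(value)
FROM inventory
GROUP BY warehouse

Result:
  WH-A: min=257.37, max=257.37
  WH-B: min=302.73, max=302.73
  WH-C: min=64.84, max=64.84
  WH-Central: min=271.97, max=271.97
  WH-East: min=28.32, max=454.80
  WH-South: min=152.54, max=395.21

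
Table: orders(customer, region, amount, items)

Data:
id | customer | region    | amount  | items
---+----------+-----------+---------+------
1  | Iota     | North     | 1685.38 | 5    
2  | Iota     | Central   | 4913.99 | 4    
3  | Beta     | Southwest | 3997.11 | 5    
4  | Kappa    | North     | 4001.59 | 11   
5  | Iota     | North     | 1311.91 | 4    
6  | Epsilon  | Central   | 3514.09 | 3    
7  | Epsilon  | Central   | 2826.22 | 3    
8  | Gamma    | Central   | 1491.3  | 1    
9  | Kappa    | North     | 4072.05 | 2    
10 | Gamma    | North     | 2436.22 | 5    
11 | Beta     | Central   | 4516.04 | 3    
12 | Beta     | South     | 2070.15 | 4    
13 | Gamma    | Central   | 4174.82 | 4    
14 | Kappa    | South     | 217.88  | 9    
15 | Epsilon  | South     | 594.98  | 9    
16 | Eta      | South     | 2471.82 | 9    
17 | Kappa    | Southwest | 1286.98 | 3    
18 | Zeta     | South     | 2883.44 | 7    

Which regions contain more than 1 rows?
SELECT region, COUNT(*) as cnt
FROM orders
GROUP BY region
HAVING COUNT(*) > 1

Result:
  Central: 6
  North: 5
  South: 5
  Southwest: 2

Note: HAVING filters groups after aggregation, WHERE filters rows before.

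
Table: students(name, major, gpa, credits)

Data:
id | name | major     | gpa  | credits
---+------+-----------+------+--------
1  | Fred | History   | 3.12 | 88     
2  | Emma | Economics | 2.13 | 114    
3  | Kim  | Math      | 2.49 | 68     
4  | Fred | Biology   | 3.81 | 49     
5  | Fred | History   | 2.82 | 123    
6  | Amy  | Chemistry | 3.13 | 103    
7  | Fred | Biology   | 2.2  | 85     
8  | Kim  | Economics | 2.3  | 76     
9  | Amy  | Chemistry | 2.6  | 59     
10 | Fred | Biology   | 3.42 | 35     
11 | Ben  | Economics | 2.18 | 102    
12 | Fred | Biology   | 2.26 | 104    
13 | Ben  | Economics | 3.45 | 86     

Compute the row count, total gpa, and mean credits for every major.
SELECT major,
       COUNT(*) as cnt,
       SUM(gpa) as total_gpa,
       AVG(credits) as avg_credits
FROM students
GROUP BY major

Result:
  Biology: 4 records, 11.69 total gpa, 68.25 avg credits
  Chemistry: 2 records, 5.73 total gpa, 81.00 avg credits
  Economics: 4 records, 10.06 total gpa, 94.50 avg credits
  History: 2 records, 5.94 total gpa, 105.50 avg credits
  Math: 1 records, 2.49 total gpa, 68.00 avg credits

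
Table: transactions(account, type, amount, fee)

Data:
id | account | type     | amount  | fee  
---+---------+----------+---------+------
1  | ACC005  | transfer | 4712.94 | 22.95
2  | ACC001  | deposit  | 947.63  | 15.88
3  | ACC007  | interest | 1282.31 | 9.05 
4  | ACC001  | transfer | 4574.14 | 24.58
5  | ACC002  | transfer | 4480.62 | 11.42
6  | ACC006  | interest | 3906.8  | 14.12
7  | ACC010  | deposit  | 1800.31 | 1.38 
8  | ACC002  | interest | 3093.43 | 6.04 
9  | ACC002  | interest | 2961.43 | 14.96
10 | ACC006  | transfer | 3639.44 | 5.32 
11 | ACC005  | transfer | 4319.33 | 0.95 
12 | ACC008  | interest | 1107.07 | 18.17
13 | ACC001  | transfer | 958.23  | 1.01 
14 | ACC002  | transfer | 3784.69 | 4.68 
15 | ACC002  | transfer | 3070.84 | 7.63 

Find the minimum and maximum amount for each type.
SELECT type, MIN(amount), MAX(amount)
FROM transactions
GROUP BY type

Result:
  deposit: min=947.63, max=1800.31
  interest: min=1107.07, max=3906.80
  transfer: min=958.23, max=4712.94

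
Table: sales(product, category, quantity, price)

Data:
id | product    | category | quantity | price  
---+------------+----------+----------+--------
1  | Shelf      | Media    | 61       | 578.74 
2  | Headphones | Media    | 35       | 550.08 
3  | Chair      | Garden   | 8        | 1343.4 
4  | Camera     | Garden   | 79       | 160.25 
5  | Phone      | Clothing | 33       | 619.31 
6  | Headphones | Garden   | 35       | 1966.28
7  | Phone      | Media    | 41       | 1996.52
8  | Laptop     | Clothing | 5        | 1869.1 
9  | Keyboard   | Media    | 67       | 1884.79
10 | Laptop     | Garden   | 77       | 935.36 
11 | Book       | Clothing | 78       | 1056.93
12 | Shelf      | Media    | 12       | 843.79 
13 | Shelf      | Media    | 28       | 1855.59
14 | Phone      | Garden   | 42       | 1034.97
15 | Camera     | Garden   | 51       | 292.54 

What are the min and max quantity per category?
SELECT category, MIN(quantity), MAX(quantity)
FROM sales
GROUP BY category

Result:
  Clothing: min=5, max=78
  Garden: min=8, max=79
  Media: min=12, max=67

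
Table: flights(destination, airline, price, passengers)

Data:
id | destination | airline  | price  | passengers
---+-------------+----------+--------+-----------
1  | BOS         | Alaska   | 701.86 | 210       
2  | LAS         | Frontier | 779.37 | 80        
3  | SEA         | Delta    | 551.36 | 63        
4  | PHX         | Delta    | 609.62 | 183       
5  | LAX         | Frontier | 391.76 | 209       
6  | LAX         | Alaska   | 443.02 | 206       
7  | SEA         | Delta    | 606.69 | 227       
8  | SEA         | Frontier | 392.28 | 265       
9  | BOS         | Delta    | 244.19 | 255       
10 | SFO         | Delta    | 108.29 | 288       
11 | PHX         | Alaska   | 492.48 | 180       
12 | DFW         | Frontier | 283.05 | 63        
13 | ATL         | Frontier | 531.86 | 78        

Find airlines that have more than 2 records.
SELECT airline, COUNT(*) as cnt
FROM flights
GROUP BY airline
HAVING COUNT(*) > 2

Result:
  Alaska: 3
  Delta: 5
  Frontier: 5

Note: HAVING filters groups after aggregation, WHERE filters rows before.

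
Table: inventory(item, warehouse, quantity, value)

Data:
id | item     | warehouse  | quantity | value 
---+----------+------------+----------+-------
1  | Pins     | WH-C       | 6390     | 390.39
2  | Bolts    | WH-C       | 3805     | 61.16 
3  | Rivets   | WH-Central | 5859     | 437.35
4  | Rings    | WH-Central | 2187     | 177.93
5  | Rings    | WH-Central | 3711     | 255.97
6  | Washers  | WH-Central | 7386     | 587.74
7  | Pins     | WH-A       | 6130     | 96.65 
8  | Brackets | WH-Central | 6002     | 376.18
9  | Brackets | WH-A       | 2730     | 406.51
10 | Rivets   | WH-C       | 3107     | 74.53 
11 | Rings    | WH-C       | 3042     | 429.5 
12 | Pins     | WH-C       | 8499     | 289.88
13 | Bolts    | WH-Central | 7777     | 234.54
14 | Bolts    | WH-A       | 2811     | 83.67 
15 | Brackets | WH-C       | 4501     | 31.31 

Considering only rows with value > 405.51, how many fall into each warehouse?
SELECT warehouse, COUNT(*)
FROM inventory
WHERE value > 405.51
GROUP BY warehouse

Note: WHERE filters rows before grouping.

Result:
  WH-A: 1
  WH-C: 1
  WH-Central: 2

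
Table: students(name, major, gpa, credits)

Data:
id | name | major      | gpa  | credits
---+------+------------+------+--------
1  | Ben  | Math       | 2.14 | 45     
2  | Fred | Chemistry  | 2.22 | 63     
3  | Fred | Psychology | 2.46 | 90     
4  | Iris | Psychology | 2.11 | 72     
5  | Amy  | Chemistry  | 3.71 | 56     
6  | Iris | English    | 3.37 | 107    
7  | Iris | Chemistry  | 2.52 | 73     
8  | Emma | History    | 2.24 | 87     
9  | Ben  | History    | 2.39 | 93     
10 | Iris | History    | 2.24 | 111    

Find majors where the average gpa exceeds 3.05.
SELECT major, AVG(gpa)
FROM students
GROUP BY major
HAVING AVG(gpa) > 3.05

Result:
  English: avg=3.37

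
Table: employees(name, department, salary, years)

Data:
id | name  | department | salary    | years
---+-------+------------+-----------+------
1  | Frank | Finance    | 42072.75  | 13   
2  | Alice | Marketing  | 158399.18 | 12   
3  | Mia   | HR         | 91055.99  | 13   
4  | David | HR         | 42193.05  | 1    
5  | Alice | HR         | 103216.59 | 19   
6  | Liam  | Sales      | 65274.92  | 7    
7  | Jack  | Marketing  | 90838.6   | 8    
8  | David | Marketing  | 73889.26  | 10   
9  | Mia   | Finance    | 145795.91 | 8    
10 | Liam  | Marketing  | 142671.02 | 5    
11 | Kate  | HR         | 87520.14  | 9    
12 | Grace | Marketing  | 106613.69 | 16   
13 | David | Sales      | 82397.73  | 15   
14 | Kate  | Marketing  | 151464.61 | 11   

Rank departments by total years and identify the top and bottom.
SELECT department, SUM(years)
FROM employees
GROUP BY department
ORDER BY SUM(years)

All groups:
  Finance: 21
  Sales: 22
  HR: 42
  Marketing: 62

Highest: Marketing (62)
Lowest: Finance (21)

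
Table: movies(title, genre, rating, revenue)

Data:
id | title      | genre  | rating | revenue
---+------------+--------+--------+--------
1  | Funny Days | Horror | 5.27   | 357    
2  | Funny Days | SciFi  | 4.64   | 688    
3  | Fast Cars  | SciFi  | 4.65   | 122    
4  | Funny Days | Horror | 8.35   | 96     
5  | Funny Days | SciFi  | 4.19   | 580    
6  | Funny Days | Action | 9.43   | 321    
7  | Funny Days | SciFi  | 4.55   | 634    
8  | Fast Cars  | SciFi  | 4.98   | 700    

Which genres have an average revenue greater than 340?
SELECT genre, AVG(revenue)
FROM movies
GROUP BY genre
HAVING AVG(revenue) > 340

Result:
  SciFi: avg=544.80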